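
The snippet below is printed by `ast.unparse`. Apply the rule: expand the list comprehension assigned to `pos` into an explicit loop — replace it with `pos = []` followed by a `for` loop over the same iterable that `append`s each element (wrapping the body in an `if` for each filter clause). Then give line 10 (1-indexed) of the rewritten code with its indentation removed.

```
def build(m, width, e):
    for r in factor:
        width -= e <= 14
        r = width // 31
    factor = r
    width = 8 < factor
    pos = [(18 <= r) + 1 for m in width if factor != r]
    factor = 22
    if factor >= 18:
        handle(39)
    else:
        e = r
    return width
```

Transformed code:
def build(m, width, e):
    for r in factor:
        width -= e <= 14
        r = width // 31
    factor = r
    width = 8 < factor
    pos = []
    for m in width:
        if factor != r:
            pos.append((18 <= r) + 1)
    factor = 22
    if factor >= 18:
        handle(39)
    else:
        e = r
    return width

pos.append((18 <= r) + 1)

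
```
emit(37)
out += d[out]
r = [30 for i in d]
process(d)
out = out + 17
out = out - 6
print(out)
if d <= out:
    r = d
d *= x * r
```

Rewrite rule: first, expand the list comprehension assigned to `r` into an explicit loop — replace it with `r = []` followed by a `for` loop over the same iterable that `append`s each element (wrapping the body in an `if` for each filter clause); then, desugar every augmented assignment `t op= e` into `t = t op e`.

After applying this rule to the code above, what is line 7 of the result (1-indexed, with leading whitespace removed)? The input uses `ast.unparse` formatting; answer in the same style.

Transformed code:
emit(37)
out = out + d[out]
r = []
for i in d:
    r.append(30)
process(d)
out = out + 17
out = out - 6
print(out)
if d <= out:
    r = d
d = d * (x * r)

out = out + 17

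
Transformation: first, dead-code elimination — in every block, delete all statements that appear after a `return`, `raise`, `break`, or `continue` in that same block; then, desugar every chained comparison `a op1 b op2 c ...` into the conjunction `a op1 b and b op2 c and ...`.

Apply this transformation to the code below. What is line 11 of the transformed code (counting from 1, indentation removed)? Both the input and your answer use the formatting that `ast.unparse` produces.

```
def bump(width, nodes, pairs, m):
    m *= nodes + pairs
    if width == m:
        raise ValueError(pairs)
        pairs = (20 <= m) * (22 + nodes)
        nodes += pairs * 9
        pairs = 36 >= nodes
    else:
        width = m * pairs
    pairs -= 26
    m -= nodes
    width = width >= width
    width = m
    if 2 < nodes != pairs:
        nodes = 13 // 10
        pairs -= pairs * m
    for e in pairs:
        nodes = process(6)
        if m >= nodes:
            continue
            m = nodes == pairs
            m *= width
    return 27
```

Transformed code:
def bump(width, nodes, pairs, m):
    m *= nodes + pairs
    if width == m:
        raise ValueError(pairs)
    else:
        width = m * pairs
    pairs -= 26
    m -= nodes
    width = width >= width
    width = m
    if 2 < nodes and nodes != pairs:
        nodes = 13 // 10
        pairs -= pairs * m
    for e in pairs:
        nodes = process(6)
        if m >= nodes:
            continue
    return 27

if 2 < nodes and nodes != pairs:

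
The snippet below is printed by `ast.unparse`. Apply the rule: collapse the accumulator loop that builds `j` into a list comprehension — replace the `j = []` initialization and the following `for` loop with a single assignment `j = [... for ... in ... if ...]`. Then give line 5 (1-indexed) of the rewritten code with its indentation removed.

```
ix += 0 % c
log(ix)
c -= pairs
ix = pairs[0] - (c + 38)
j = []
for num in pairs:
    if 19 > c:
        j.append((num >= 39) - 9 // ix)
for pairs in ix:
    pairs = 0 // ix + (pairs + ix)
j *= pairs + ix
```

j = [(num >= 39) - 9 // ix for num in pairs if 19 > c]

Transformed code:
ix += 0 % c
log(ix)
c -= pairs
ix = pairs[0] - (c + 38)
j = [(num >= 39) - 9 // ix for num in pairs if 19 > c]
for pairs in ix:
    pairs = 0 // ix + (pairs + ix)
j *= pairs + ix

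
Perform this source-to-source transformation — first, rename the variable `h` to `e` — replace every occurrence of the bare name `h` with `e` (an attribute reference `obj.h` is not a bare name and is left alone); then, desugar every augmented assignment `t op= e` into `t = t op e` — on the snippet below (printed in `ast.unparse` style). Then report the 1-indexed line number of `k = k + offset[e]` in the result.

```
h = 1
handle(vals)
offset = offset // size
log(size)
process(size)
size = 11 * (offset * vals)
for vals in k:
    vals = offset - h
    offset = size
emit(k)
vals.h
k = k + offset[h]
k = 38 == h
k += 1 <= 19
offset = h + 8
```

12

Transformed code:
e = 1
handle(vals)
offset = offset // size
log(size)
process(size)
size = 11 * (offset * vals)
for vals in k:
    vals = offset - e
    offset = size
emit(k)
vals.h
k = k + offset[e]
k = 38 == e
k = k + (1 <= 19)
offset = e + 8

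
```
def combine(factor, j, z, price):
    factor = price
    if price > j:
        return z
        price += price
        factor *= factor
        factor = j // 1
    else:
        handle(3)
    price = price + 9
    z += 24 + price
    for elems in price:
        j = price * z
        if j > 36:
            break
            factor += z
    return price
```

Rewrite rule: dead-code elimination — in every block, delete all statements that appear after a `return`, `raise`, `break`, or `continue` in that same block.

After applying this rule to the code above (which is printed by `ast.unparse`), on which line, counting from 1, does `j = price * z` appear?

10

Transformed code:
def combine(factor, j, z, price):
    factor = price
    if price > j:
        return z
    else:
        handle(3)
    price = price + 9
    z += 24 + price
    for elems in price:
        j = price * z
        if j > 36:
            break
    return price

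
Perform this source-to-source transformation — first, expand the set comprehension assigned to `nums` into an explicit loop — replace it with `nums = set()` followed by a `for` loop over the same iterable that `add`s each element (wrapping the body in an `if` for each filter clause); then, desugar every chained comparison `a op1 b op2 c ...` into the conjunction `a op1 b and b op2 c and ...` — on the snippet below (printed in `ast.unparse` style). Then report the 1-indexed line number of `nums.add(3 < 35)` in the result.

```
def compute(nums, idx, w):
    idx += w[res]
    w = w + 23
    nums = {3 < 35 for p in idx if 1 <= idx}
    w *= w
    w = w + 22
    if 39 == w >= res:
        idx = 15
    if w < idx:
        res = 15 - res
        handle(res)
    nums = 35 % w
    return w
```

7

Transformed code:
def compute(nums, idx, w):
    idx += w[res]
    w = w + 23
    nums = set()
    for p in idx:
        if 1 <= idx:
            nums.add(3 < 35)
    w *= w
    w = w + 22
    if 39 == w and w >= res:
        idx = 15
    if w < idx:
        res = 15 - res
        handle(res)
    nums = 35 % w
    return w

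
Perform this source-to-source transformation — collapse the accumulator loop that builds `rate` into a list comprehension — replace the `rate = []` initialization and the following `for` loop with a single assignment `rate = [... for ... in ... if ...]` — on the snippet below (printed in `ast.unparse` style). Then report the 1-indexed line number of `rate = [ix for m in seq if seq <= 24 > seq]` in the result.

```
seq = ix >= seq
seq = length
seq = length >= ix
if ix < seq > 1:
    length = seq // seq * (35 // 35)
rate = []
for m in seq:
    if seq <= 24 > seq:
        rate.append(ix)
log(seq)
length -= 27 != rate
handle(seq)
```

Transformed code:
seq = ix >= seq
seq = length
seq = length >= ix
if ix < seq > 1:
    length = seq // seq * (35 // 35)
rate = [ix for m in seq if seq <= 24 > seq]
log(seq)
length -= 27 != rate
handle(seq)

6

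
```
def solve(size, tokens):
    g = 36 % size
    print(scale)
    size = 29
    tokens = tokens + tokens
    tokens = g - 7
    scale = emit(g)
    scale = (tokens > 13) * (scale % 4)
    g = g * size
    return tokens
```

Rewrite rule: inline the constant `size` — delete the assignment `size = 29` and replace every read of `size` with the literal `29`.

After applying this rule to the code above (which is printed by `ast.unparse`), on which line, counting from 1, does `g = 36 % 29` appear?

2

Transformed code:
def solve(size, tokens):
    g = 36 % 29
    print(scale)
    tokens = tokens + tokens
    tokens = g - 7
    scale = emit(g)
    scale = (tokens > 13) * (scale % 4)
    g = g * 29
    return tokens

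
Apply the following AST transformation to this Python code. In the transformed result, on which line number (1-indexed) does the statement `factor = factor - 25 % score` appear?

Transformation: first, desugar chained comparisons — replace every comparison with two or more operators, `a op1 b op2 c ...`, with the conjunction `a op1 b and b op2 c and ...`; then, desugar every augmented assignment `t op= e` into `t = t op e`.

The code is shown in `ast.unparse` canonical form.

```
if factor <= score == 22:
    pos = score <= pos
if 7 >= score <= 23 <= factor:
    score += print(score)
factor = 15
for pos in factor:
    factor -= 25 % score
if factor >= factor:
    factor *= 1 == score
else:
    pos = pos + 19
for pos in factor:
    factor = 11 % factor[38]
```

7

Transformed code:
if factor <= score and score == 22:
    pos = score <= pos
if 7 >= score and score <= 23 and (23 <= factor):
    score = score + print(score)
factor = 15
for pos in factor:
    factor = factor - 25 % score
if factor >= factor:
    factor = factor * (1 == score)
else:
    pos = pos + 19
for pos in factor:
    factor = 11 % factor[38]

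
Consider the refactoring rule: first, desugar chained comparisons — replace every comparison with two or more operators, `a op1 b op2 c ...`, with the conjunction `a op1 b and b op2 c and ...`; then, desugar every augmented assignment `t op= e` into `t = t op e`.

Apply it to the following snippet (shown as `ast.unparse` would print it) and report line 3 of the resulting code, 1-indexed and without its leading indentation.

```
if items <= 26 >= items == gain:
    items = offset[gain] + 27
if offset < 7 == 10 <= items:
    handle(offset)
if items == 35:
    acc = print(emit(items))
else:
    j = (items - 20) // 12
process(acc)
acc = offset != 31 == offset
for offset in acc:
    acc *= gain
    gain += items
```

if offset < 7 and 7 == 10 and (10 <= items):

Transformed code:
if items <= 26 and 26 >= items and (items == gain):
    items = offset[gain] + 27
if offset < 7 and 7 == 10 and (10 <= items):
    handle(offset)
if items == 35:
    acc = print(emit(items))
else:
    j = (items - 20) // 12
process(acc)
acc = offset != 31 and 31 == offset
for offset in acc:
    acc = acc * gain
    gain = gain + items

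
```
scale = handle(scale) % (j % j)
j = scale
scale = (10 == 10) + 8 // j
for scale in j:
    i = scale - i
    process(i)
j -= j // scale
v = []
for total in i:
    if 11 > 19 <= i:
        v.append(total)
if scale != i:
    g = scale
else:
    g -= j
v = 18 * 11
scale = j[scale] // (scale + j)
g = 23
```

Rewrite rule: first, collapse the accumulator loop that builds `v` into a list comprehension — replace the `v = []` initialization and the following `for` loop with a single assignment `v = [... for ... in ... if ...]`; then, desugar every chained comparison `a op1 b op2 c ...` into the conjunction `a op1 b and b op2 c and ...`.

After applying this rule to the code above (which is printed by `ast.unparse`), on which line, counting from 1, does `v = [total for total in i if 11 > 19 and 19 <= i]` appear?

8

Transformed code:
scale = handle(scale) % (j % j)
j = scale
scale = (10 == 10) + 8 // j
for scale in j:
    i = scale - i
    process(i)
j -= j // scale
v = [total for total in i if 11 > 19 and 19 <= i]
if scale != i:
    g = scale
else:
    g -= j
v = 18 * 11
scale = j[scale] // (scale + j)
g = 23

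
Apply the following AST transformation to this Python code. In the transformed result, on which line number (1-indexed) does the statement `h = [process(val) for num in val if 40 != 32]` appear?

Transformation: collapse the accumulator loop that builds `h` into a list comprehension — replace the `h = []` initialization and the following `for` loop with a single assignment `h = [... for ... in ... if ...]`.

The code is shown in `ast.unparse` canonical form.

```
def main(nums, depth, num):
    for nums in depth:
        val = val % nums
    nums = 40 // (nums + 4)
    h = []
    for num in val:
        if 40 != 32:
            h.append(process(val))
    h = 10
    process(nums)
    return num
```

5

Transformed code:
def main(nums, depth, num):
    for nums in depth:
        val = val % nums
    nums = 40 // (nums + 4)
    h = [process(val) for num in val if 40 != 32]
    h = 10
    process(nums)
    return num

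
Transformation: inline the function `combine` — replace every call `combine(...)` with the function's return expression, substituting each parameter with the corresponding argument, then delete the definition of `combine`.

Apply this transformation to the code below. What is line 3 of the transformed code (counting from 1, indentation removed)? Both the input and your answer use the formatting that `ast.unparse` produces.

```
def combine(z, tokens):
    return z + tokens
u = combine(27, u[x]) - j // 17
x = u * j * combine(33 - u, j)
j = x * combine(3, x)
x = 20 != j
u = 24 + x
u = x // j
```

Transformed code:
u = 27 + u[x] - j // 17
x = u * j * (33 - u + j)
j = x * (3 + x)
x = 20 != j
u = 24 + x
u = x // j

j = x * (3 + x)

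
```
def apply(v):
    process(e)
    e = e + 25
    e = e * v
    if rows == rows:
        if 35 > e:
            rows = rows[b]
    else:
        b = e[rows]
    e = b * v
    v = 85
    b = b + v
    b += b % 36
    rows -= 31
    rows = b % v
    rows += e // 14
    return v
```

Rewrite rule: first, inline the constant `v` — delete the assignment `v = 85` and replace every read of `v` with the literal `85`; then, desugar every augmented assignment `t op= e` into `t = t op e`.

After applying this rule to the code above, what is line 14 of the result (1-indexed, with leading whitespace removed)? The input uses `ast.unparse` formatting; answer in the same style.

Transformed code:
def apply(v):
    process(e)
    e = e + 25
    e = e * 85
    if rows == rows:
        if 35 > e:
            rows = rows[b]
    else:
        b = e[rows]
    e = b * 85
    b = b + 85
    b = b + b % 36
    rows = rows - 31
    rows = b % 85
    rows = rows + e // 14
    return 85

rows = b % 85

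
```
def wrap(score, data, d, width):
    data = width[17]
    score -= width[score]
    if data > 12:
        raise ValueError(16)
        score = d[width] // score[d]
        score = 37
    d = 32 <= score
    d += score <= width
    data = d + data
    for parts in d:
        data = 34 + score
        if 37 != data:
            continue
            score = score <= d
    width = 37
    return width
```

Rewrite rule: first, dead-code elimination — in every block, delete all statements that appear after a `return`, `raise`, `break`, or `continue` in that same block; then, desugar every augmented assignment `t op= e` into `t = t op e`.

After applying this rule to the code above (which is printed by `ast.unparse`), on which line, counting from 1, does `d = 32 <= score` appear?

Transformed code:
def wrap(score, data, d, width):
    data = width[17]
    score = score - width[score]
    if data > 12:
        raise ValueError(16)
    d = 32 <= score
    d = d + (score <= width)
    data = d + data
    for parts in d:
        data = 34 + score
        if 37 != data:
            continue
    width = 37
    return width

6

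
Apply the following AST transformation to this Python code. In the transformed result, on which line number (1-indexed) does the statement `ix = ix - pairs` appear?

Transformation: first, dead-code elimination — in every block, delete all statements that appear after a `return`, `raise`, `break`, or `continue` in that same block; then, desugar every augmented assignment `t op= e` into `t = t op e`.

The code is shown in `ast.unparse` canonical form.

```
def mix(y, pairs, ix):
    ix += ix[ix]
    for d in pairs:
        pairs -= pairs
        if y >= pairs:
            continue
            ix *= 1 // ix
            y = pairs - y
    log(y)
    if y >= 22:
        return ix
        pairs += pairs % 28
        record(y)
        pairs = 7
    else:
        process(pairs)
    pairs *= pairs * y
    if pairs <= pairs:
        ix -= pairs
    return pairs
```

Transformed code:
def mix(y, pairs, ix):
    ix = ix + ix[ix]
    for d in pairs:
        pairs = pairs - pairs
        if y >= pairs:
            continue
    log(y)
    if y >= 22:
        return ix
    else:
        process(pairs)
    pairs = pairs * (pairs * y)
    if pairs <= pairs:
        ix = ix - pairs
    return pairs

14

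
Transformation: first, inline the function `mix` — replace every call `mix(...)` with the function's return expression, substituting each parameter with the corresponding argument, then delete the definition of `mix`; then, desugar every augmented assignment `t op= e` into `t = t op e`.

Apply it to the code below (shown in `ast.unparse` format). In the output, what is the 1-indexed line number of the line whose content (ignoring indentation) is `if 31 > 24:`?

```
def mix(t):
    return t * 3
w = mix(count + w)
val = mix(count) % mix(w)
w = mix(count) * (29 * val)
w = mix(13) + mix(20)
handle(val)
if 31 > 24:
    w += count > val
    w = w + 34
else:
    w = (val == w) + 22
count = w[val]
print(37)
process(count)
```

6

Transformed code:
w = (count + w) * 3
val = count * 3 % (w * 3)
w = count * 3 * (29 * val)
w = 13 * 3 + 20 * 3
handle(val)
if 31 > 24:
    w = w + (count > val)
    w = w + 34
else:
    w = (val == w) + 22
count = w[val]
print(37)
process(count)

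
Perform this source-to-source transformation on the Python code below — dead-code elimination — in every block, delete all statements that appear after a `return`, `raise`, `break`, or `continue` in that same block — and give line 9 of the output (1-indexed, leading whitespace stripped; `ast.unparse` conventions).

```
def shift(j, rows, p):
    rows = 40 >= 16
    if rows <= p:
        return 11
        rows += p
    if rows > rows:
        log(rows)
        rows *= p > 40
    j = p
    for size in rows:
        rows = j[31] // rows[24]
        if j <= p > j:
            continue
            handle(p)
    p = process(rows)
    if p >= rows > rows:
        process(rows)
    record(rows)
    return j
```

Transformed code:
def shift(j, rows, p):
    rows = 40 >= 16
    if rows <= p:
        return 11
    if rows > rows:
        log(rows)
        rows *= p > 40
    j = p
    for size in rows:
        rows = j[31] // rows[24]
        if j <= p > j:
            continue
    p = process(rows)
    if p >= rows > rows:
        process(rows)
    record(rows)
    return j

for size in rows:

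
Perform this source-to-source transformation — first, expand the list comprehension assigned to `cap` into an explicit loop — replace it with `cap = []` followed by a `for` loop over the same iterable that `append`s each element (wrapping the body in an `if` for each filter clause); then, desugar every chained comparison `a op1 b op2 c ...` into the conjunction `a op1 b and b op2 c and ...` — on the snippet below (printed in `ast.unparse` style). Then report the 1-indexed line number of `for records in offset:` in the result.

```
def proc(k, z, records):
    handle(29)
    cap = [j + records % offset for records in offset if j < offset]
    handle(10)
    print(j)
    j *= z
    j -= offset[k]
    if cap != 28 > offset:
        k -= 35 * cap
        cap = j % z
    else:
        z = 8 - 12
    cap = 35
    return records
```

Transformed code:
def proc(k, z, records):
    handle(29)
    cap = []
    for records in offset:
        if j < offset:
            cap.append(j + records % offset)
    handle(10)
    print(j)
    j *= z
    j -= offset[k]
    if cap != 28 and 28 > offset:
        k -= 35 * cap
        cap = j % z
    else:
        z = 8 - 12
    cap = 35
    return records

4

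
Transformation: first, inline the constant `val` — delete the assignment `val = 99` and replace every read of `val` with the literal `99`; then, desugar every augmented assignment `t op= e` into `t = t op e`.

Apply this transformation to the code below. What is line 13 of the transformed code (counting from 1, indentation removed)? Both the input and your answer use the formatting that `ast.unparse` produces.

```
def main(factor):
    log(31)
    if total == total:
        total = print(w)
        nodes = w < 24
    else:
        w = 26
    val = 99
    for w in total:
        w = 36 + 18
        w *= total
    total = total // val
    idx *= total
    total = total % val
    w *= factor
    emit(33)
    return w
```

Transformed code:
def main(factor):
    log(31)
    if total == total:
        total = print(w)
        nodes = w < 24
    else:
        w = 26
    for w in total:
        w = 36 + 18
        w = w * total
    total = total // 99
    idx = idx * total
    total = total % 99
    w = w * factor
    emit(33)
    return w

total = total % 99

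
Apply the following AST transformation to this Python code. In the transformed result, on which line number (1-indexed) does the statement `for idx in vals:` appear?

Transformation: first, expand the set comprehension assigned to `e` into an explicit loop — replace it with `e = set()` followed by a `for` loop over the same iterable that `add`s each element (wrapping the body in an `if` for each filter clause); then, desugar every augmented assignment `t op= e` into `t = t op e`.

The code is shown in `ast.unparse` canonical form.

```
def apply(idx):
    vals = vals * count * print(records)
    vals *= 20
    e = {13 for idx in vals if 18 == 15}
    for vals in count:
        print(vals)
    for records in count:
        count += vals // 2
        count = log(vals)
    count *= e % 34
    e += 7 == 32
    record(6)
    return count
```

Transformed code:
def apply(idx):
    vals = vals * count * print(records)
    vals = vals * 20
    e = set()
    for idx in vals:
        if 18 == 15:
            e.add(13)
    for vals in count:
        print(vals)
    for records in count:
        count = count + vals // 2
        count = log(vals)
    count = count * (e % 34)
    e = e + (7 == 32)
    record(6)
    return count

5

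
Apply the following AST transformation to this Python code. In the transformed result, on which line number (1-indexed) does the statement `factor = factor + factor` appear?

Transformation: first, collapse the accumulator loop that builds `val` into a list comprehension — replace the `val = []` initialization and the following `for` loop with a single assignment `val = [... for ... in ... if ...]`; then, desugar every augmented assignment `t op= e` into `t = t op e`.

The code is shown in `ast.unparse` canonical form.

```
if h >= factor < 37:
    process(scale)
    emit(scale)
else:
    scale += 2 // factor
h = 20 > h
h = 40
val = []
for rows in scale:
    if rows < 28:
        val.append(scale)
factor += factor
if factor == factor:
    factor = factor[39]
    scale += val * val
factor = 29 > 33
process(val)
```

9

Transformed code:
if h >= factor < 37:
    process(scale)
    emit(scale)
else:
    scale = scale + 2 // factor
h = 20 > h
h = 40
val = [scale for rows in scale if rows < 28]
factor = factor + factor
if factor == factor:
    factor = factor[39]
    scale = scale + val * val
factor = 29 > 33
process(val)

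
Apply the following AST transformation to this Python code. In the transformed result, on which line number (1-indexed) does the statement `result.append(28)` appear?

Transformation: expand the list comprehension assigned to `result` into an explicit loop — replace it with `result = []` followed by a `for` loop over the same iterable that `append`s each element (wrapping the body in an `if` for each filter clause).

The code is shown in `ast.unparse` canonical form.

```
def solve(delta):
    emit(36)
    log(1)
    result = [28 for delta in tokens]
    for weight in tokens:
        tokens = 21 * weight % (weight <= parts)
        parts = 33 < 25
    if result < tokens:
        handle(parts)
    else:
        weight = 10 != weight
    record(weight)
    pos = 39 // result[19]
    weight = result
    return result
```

6

Transformed code:
def solve(delta):
    emit(36)
    log(1)
    result = []
    for delta in tokens:
        result.append(28)
    for weight in tokens:
        tokens = 21 * weight % (weight <= parts)
        parts = 33 < 25
    if result < tokens:
        handle(parts)
    else:
        weight = 10 != weight
    record(weight)
    pos = 39 // result[19]
    weight = result
    return result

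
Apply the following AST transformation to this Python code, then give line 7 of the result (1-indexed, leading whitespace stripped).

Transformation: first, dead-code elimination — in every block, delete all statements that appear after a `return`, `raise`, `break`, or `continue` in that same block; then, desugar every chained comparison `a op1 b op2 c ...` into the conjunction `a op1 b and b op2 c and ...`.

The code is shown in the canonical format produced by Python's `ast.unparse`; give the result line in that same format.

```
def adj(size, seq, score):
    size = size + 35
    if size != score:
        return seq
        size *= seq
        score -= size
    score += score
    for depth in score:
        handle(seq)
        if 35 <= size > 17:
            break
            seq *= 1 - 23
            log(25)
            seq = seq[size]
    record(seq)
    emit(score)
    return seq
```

Transformed code:
def adj(size, seq, score):
    size = size + 35
    if size != score:
        return seq
    score += score
    for depth in score:
        handle(seq)
        if 35 <= size and size > 17:
            break
    record(seq)
    emit(score)
    return seq

handle(seq)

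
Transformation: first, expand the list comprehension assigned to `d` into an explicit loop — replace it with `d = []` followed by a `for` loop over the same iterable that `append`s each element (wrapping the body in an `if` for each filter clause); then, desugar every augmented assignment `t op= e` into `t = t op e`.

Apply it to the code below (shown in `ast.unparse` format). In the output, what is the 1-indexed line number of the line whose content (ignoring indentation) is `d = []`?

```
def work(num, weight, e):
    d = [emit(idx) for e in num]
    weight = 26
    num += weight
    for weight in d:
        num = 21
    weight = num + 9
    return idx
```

Transformed code:
def work(num, weight, e):
    d = []
    for e in num:
        d.append(emit(idx))
    weight = 26
    num = num + weight
    for weight in d:
        num = 21
    weight = num + 9
    return idx

2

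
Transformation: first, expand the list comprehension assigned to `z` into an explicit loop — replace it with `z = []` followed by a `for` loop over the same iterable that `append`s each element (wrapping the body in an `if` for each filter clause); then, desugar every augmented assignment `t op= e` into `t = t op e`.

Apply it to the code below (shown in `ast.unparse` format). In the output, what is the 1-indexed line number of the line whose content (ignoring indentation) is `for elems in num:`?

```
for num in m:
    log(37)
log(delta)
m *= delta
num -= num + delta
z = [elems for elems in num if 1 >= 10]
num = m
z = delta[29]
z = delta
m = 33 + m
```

7

Transformed code:
for num in m:
    log(37)
log(delta)
m = m * delta
num = num - (num + delta)
z = []
for elems in num:
    if 1 >= 10:
        z.append(elems)
num = m
z = delta[29]
z = delta
m = 33 + m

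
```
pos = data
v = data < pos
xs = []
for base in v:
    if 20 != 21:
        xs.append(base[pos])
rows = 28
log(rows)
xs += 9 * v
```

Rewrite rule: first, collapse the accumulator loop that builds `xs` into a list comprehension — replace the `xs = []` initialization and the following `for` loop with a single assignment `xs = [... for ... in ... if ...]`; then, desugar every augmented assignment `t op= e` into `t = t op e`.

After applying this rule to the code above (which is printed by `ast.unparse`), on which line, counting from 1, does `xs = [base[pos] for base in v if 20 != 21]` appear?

3

Transformed code:
pos = data
v = data < pos
xs = [base[pos] for base in v if 20 != 21]
rows = 28
log(rows)
xs = xs + 9 * v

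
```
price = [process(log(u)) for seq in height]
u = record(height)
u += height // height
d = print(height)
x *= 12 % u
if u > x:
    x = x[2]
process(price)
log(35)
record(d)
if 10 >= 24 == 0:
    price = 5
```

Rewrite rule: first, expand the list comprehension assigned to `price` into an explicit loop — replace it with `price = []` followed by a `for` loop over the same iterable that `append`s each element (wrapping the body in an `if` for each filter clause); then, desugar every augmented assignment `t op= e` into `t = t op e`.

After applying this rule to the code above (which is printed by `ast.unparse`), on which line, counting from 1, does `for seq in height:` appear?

Transformed code:
price = []
for seq in height:
    price.append(process(log(u)))
u = record(height)
u = u + height // height
d = print(height)
x = x * (12 % u)
if u > x:
    x = x[2]
process(price)
log(35)
record(d)
if 10 >= 24 == 0:
    price = 5

2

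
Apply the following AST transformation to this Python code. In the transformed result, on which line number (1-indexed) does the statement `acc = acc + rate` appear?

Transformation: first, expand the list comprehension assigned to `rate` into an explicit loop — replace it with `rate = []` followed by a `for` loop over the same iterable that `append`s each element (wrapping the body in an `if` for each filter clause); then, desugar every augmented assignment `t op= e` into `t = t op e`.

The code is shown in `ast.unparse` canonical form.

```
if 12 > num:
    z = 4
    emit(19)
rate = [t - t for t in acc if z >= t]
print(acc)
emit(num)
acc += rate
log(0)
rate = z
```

10

Transformed code:
if 12 > num:
    z = 4
    emit(19)
rate = []
for t in acc:
    if z >= t:
        rate.append(t - t)
print(acc)
emit(num)
acc = acc + rate
log(0)
rate = z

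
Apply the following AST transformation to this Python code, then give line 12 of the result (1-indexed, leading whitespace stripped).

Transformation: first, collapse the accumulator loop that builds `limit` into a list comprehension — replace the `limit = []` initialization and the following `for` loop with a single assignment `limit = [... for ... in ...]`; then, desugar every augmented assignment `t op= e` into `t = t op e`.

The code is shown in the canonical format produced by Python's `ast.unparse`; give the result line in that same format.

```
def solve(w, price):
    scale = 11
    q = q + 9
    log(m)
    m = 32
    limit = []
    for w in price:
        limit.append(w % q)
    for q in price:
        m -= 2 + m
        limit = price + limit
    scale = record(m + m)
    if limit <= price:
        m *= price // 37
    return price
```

Transformed code:
def solve(w, price):
    scale = 11
    q = q + 9
    log(m)
    m = 32
    limit = [w % q for w in price]
    for q in price:
        m = m - (2 + m)
        limit = price + limit
    scale = record(m + m)
    if limit <= price:
        m = m * (price // 37)
    return price

m = m * (price // 37)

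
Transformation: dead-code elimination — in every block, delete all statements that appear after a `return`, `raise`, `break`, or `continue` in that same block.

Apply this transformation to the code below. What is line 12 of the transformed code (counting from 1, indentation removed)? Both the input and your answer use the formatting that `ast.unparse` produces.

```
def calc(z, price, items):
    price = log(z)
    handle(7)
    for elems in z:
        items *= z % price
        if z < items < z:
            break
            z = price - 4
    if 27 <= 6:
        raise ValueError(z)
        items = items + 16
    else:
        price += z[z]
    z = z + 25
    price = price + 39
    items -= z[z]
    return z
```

z = z + 25

Transformed code:
def calc(z, price, items):
    price = log(z)
    handle(7)
    for elems in z:
        items *= z % price
        if z < items < z:
            break
    if 27 <= 6:
        raise ValueError(z)
    else:
        price += z[z]
    z = z + 25
    price = price + 39
    items -= z[z]
    return z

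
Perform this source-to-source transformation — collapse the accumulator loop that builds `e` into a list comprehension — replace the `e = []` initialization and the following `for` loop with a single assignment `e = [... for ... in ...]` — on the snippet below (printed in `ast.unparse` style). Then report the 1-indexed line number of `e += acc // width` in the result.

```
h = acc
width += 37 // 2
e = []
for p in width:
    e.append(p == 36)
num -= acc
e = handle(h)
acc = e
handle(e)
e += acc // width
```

Transformed code:
h = acc
width += 37 // 2
e = [p == 36 for p in width]
num -= acc
e = handle(h)
acc = e
handle(e)
e += acc // width

8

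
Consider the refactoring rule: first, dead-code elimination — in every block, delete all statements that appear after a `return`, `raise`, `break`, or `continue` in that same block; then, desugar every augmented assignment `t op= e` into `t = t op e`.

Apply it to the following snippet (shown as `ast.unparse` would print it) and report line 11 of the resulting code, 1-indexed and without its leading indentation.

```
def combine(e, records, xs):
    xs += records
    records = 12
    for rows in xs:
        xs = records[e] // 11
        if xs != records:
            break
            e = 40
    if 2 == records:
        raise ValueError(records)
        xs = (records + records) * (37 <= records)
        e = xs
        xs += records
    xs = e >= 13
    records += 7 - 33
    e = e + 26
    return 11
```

Transformed code:
def combine(e, records, xs):
    xs = xs + records
    records = 12
    for rows in xs:
        xs = records[e] // 11
        if xs != records:
            break
    if 2 == records:
        raise ValueError(records)
    xs = e >= 13
    records = records + (7 - 33)
    e = e + 26
    return 11

records = records + (7 - 33)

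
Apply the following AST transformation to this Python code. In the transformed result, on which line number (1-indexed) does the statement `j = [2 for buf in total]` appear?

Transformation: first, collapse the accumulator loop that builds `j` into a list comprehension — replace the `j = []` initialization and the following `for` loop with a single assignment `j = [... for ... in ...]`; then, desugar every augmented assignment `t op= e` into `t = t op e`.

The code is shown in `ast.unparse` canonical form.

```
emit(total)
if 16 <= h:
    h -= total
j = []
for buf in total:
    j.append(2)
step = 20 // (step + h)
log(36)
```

Transformed code:
emit(total)
if 16 <= h:
    h = h - total
j = [2 for buf in total]
step = 20 // (step + h)
log(36)

4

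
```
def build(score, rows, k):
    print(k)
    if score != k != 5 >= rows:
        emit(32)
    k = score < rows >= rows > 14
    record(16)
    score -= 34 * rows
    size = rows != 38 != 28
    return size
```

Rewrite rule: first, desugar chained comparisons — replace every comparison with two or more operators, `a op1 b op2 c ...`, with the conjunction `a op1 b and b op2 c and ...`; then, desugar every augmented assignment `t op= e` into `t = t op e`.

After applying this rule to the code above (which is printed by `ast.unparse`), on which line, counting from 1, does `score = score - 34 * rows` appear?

Transformed code:
def build(score, rows, k):
    print(k)
    if score != k and k != 5 and (5 >= rows):
        emit(32)
    k = score < rows and rows >= rows and (rows > 14)
    record(16)
    score = score - 34 * rows
    size = rows != 38 and 38 != 28
    return size

7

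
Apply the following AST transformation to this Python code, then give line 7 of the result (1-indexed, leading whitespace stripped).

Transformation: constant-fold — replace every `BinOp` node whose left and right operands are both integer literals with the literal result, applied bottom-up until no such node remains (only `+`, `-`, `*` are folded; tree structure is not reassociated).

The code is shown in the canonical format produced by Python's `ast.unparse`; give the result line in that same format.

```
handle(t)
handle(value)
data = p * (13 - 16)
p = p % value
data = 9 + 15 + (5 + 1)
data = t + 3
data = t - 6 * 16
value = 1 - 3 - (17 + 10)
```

Transformed code:
handle(t)
handle(value)
data = p * -3
p = p % value
data = 30
data = t + 3
data = t - 96
value = -29

data = t - 96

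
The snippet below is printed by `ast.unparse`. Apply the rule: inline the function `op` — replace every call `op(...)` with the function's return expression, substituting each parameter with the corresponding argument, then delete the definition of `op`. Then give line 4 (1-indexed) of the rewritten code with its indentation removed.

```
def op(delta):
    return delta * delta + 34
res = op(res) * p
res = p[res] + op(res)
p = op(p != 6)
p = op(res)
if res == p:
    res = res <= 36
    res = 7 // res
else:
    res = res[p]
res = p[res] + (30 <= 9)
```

Transformed code:
res = (res * res + 34) * p
res = p[res] + (res * res + 34)
p = (p != 6) * (p != 6) + 34
p = res * res + 34
if res == p:
    res = res <= 36
    res = 7 // res
else:
    res = res[p]
res = p[res] + (30 <= 9)

p = res * res + 34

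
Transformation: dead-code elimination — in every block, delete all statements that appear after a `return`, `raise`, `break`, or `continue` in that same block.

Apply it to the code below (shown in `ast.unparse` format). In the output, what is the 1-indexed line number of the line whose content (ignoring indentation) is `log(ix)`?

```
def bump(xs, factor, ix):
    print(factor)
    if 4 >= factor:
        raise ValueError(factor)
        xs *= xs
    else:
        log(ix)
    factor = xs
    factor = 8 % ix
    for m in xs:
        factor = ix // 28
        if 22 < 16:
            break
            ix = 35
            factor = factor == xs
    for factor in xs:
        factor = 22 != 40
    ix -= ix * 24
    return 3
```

Transformed code:
def bump(xs, factor, ix):
    print(factor)
    if 4 >= factor:
        raise ValueError(factor)
    else:
        log(ix)
    factor = xs
    factor = 8 % ix
    for m in xs:
        factor = ix // 28
        if 22 < 16:
            break
    for factor in xs:
        factor = 22 != 40
    ix -= ix * 24
    return 3

6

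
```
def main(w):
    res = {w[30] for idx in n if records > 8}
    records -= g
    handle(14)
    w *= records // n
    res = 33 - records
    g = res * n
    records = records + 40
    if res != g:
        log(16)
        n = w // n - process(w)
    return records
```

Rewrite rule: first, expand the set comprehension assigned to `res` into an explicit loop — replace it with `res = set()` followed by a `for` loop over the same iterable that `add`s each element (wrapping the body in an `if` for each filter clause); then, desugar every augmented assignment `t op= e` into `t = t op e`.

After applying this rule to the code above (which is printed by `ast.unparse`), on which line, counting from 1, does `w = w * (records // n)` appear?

8

Transformed code:
def main(w):
    res = set()
    for idx in n:
        if records > 8:
            res.add(w[30])
    records = records - g
    handle(14)
    w = w * (records // n)
    res = 33 - records
    g = res * n
    records = records + 40
    if res != g:
        log(16)
        n = w // n - process(w)
    return records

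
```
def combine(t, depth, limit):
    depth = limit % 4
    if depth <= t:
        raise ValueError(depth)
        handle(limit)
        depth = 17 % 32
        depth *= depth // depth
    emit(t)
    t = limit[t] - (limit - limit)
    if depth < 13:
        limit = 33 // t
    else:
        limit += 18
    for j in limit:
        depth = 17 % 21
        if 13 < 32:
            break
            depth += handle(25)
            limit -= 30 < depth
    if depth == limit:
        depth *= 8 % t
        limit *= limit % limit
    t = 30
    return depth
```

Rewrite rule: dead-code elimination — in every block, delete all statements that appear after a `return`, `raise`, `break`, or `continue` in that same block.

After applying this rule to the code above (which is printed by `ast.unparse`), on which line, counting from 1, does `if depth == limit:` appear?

Transformed code:
def combine(t, depth, limit):
    depth = limit % 4
    if depth <= t:
        raise ValueError(depth)
    emit(t)
    t = limit[t] - (limit - limit)
    if depth < 13:
        limit = 33 // t
    else:
        limit += 18
    for j in limit:
        depth = 17 % 21
        if 13 < 32:
            break
    if depth == limit:
        depth *= 8 % t
        limit *= limit % limit
    t = 30
    return depth

15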